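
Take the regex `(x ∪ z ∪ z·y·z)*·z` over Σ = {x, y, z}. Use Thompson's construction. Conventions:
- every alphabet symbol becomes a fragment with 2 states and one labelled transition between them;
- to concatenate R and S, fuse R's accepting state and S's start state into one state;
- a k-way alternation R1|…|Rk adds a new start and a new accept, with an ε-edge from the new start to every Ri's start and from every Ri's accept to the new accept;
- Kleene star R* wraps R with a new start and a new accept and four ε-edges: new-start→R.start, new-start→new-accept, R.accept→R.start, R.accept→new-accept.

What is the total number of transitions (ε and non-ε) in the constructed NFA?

16

By structural recursion:
Each of the 6 symbol leaves contributes 1 transition (1 symbol, 0 ε).
  z·y·z — 3 transitions (3 symbol, 0 ε)
  x ∪ z ∪ z·y·z — 11 transitions (5 symbol, 6 ε)
  (x ∪ z ∪ z·y·z)* — 15 transitions (5 symbol, 10 ε)
  (x ∪ z ∪ z·y·z)*·z — 16 transitions (6 symbol, 10 ε)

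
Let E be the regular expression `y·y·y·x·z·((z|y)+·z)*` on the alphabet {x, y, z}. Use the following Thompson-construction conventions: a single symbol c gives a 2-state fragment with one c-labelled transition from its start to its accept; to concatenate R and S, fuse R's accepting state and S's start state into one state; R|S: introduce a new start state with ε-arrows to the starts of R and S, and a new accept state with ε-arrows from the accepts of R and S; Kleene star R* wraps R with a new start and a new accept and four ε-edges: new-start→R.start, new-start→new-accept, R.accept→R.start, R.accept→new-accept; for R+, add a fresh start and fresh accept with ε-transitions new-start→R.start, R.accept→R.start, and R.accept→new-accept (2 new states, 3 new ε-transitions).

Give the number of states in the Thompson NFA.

16

By structural recursion:
Each of the 8 symbol leaves contributes a 2-state fragment.
  z|y → 6 states
  (z|y)+ → 8 states
  (z|y)+·z → 9 states
  ((z|y)+·z)* → 11 states
  y·y·y·x·z·((z|y)+·z)* → 16 states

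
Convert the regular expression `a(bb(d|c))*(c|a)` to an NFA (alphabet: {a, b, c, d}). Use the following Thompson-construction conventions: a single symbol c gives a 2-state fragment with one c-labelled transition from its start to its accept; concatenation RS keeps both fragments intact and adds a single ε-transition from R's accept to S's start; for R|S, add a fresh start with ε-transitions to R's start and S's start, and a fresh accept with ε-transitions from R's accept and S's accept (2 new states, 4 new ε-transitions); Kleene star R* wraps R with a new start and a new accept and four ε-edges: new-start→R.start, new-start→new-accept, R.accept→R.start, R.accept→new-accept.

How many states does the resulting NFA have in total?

Bottom-up over the parse tree:
Each of the 7 symbol leaves contributes a 2-state fragment.
  d|c : 6 states
  bb(d|c) : 10 states
  (bb(d|c))* : 12 states
  c|a : 6 states
  a(bb(d|c))*(c|a) : 20 states

20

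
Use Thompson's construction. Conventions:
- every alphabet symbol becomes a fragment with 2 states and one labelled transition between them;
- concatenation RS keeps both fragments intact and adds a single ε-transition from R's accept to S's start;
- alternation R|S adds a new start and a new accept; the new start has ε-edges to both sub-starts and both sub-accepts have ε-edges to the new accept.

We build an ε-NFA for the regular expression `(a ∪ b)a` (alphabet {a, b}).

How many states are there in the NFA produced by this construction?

By structural recursion:
Each of the 3 symbol leaves contributes a 2-state fragment.
  a ∪ b : 6 states
  (a ∪ b)a : 8 states

8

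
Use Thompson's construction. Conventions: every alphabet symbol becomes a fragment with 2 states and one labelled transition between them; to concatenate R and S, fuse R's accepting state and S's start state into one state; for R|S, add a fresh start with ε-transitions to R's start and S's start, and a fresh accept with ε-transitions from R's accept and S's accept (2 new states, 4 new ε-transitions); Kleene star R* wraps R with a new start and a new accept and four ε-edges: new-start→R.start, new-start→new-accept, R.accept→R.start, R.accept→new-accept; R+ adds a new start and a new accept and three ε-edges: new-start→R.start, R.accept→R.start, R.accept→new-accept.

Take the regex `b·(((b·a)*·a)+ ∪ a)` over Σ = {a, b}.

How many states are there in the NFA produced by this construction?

13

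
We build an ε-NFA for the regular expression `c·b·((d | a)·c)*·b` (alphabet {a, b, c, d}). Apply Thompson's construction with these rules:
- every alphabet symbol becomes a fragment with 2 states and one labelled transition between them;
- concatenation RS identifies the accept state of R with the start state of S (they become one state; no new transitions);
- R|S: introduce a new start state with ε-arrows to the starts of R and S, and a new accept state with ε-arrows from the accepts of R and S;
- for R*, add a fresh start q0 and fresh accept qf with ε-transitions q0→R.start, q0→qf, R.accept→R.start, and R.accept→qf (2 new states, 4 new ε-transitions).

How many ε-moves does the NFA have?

8

Bottom-up over the parse tree:
Each of the 6 symbol leaves contributes 0 ε-transitions.
  d | a : 4 ε-transitions
  (d | a)·c : 4 ε-transitions
  ((d | a)·c)* : 8 ε-transitions
  c·b·((d | a)·c)*·b : 8 ε-transitions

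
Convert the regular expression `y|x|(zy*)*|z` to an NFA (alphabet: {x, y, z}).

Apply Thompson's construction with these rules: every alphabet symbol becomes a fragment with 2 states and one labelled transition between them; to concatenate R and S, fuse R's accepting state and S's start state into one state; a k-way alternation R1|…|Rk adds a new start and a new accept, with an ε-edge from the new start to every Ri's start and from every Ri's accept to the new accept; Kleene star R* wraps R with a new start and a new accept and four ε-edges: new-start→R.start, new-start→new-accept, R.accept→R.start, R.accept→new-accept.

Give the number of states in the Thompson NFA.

15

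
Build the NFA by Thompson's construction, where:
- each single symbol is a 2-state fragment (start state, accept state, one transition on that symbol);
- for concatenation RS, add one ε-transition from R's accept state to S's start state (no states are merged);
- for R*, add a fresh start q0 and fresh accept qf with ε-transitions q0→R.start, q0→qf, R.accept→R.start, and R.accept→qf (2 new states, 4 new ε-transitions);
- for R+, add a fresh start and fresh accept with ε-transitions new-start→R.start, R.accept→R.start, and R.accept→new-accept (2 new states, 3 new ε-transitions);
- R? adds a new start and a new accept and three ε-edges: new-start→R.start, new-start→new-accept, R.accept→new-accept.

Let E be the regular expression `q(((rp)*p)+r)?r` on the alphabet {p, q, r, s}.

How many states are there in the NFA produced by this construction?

Building bottom-up:
Each of the 6 symbol leaves contributes a 2-state fragment.
  rp = 4 states
  (rp)* = 6 states
  (rp)*p = 8 states
  ((rp)*p)+ = 10 states
  ((rp)*p)+r = 12 states
  (((rp)*p)+r)? = 14 states
  q(((rp)*p)+r)?r = 18 states

18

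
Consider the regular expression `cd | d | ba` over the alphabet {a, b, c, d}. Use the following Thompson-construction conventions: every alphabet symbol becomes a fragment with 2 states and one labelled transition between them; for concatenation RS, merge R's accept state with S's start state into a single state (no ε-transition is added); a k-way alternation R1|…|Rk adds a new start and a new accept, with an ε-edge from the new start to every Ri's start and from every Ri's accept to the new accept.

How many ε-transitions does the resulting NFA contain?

By structural recursion:
Each of the 5 symbol leaves contributes 0 ε-transitions.
  cd — 0 ε-transitions
  ba — 0 ε-transitions
  cd | d | ba — 6 ε-transitions

6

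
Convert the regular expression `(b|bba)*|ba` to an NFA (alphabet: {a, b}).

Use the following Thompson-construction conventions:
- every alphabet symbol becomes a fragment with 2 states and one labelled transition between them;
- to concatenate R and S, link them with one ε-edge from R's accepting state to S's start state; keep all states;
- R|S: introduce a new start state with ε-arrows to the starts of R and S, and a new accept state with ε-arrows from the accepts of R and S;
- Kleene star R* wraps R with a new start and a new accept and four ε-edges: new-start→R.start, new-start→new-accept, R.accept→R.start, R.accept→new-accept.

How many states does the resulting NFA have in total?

18

Per subexpression:
Each of the 6 symbol leaves contributes a 2-state fragment.
  bba → 6 states
  b|bba → 10 states
  (b|bba)* → 12 states
  ba → 4 states
  (b|bba)*|ba → 18 states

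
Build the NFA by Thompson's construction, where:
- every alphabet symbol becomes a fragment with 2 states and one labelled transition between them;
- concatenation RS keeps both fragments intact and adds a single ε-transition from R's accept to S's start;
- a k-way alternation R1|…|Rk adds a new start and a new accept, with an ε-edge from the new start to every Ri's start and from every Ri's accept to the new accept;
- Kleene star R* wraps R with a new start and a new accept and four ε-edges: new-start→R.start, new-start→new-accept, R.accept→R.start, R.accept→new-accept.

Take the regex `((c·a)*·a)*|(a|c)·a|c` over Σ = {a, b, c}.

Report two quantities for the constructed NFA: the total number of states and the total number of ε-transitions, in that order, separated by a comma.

Per subexpression:
Each of the 7 symbol leaves contributes 2 states and 0 ε-transitions.
  c·a — 4 states, 1 ε-transition
  (c·a)* — 6 states, 5 ε-transitions
  (c·a)*·a — 8 states, 6 ε-transitions
  ((c·a)*·a)* — 10 states, 10 ε-transitions
  a|c — 6 states, 4 ε-transitions
  (a|c)·a — 8 states, 5 ε-transitions
  ((c·a)*·a)*|(a|c)·a|c — 22 states, 21 ε-transitions

22, 21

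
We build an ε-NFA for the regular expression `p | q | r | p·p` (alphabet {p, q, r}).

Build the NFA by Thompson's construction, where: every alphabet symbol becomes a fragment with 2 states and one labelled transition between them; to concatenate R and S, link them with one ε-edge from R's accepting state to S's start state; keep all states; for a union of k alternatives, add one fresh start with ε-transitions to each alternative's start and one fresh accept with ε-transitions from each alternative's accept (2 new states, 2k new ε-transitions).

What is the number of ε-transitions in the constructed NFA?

Recursing over subexpressions:
Each of the 5 symbol leaves contributes 0 ε-transitions.
  p·p — 1 ε-transition
  p | q | r | p·p — 9 ε-transitions

9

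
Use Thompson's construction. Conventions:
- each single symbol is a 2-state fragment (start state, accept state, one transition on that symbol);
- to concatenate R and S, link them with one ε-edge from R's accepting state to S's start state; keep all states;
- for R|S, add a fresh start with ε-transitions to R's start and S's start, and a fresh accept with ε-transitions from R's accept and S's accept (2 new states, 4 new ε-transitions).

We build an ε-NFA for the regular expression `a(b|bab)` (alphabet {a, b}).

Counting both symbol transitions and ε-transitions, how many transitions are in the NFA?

12

Recursing over subexpressions:
Each of the 5 symbol leaves contributes 1 transition (1 symbol, 0 ε).
  bab : 5 transitions (3 symbol, 2 ε)
  b|bab : 10 transitions (4 symbol, 6 ε)
  a(b|bab) : 12 transitions (5 symbol, 7 ε)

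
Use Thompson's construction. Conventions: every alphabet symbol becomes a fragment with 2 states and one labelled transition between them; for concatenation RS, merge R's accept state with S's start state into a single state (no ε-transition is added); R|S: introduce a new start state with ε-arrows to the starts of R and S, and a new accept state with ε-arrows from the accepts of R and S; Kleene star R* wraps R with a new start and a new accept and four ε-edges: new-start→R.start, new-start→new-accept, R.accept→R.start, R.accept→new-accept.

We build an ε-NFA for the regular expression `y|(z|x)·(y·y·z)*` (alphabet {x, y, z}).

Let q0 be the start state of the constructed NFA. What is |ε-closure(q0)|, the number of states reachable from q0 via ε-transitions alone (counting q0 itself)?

Compute the ε-closure size of each fragment's start state recursively; a symbol fragment's start has no outgoing ε-edge, so its closure is just itself (size 1).
  z|x : new start ε-reaches every alternative's start; none of them accept ε, so the new accept is not reached: C = 1 + 1 + 1 = 3
  y·y·z : C equals the left operand's closure size = 1 (its accept is not ε-reachable, so the closure stops there)
  (y·y·z)* : the star's fresh start ε-reaches both the body's start and the fresh accept: C = 2 + 1 = 3
  (z|x)·(y·y·z)* : C equals the left operand's closure size = 3 (its accept is not ε-reachable, so the closure stops there)
  y|(z|x)·(y·y·z)* : C = 1 + 1 + 3 = 5 (the new accept is not ε-reachable since no branch accepts ε)

5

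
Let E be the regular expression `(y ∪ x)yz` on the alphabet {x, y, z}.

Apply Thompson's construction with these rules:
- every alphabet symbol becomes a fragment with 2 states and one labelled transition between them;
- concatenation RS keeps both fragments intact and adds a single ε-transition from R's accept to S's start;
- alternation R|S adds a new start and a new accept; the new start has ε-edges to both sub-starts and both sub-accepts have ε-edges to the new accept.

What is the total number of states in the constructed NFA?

10

Per subexpression:
Each of the 4 symbol leaves contributes a 2-state fragment.
  y ∪ x : 6 states
  (y ∪ x)yz : 10 states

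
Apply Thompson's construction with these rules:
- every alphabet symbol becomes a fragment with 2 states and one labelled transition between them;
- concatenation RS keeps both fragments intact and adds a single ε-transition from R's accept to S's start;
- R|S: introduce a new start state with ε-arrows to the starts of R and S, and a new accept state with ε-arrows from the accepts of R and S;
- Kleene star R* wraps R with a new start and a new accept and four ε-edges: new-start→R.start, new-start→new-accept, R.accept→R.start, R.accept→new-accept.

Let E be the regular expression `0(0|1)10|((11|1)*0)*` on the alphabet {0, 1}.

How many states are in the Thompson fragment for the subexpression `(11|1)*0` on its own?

Fragment for `(11|1)*0`:
Each of the 4 symbol leaves contributes a 2-state fragment.
  11 → 4 states
  11|1 → 8 states
  (11|1)* → 10 states
  (11|1)*0 → 12 states

12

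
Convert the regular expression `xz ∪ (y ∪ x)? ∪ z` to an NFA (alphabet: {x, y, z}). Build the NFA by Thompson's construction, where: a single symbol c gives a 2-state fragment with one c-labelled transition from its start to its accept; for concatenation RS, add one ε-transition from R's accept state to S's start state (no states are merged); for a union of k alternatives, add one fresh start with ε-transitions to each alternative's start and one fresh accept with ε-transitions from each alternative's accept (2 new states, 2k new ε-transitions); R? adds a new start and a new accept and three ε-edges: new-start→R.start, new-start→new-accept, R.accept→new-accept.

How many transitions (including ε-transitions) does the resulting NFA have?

19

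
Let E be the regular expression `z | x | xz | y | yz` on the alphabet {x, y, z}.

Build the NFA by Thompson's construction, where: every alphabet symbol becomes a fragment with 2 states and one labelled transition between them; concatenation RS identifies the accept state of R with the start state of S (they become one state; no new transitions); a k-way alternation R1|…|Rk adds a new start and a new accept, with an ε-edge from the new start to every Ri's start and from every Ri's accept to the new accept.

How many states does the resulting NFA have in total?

14

Recursing over subexpressions:
Each of the 7 symbol leaves contributes a 2-state fragment.
  xz — 3 states
  yz — 3 states
  z | x | xz | y | yz — 14 states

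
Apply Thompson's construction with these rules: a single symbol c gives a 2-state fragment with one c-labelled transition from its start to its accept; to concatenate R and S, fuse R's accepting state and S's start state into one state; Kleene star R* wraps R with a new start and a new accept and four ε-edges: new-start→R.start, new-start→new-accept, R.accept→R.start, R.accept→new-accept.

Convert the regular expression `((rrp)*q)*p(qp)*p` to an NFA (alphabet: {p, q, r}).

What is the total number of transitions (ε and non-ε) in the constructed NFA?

20

Building bottom-up:
Each of the 8 symbol leaves contributes 1 transition (1 symbol, 0 ε).
  rrp = 3 transitions (3 symbol, 0 ε)
  (rrp)* = 7 transitions (3 symbol, 4 ε)
  (rrp)*q = 8 transitions (4 symbol, 4 ε)
  ((rrp)*q)* = 12 transitions (4 symbol, 8 ε)
  qp = 2 transitions (2 symbol, 0 ε)
  (qp)* = 6 transitions (2 symbol, 4 ε)
  ((rrp)*q)*p(qp)*p = 20 transitions (8 symbol, 12 ε)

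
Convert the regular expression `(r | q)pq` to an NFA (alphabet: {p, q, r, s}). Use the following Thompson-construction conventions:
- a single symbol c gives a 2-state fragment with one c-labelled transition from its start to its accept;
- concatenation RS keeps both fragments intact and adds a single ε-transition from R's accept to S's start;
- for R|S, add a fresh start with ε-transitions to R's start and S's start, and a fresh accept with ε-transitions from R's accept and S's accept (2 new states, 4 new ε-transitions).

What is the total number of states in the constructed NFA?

Recursing over subexpressions:
Each of the 4 symbol leaves contributes a 2-state fragment.
  r | q : 6 states
  (r | q)pq : 10 states

10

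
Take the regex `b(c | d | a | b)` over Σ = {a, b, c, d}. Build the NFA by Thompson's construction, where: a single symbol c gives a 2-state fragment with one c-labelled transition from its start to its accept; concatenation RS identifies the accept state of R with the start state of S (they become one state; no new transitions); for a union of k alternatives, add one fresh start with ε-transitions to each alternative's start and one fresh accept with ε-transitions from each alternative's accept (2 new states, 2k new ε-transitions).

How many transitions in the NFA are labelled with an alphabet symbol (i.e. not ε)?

5

Building bottom-up:
Each of the 5 symbol leaves contributes exactly 1 symbol transition.
  c | d | a | b = 4 symbol transitions
  b(c | d | a | b) = 5 symbol transitions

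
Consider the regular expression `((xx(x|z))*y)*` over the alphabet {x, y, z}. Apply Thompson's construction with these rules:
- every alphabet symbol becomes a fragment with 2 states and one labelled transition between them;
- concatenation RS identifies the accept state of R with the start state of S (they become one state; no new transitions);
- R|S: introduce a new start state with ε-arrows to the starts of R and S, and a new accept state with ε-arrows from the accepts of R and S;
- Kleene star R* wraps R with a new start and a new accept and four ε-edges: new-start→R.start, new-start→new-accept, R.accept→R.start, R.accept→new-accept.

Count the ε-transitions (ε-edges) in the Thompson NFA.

12

By structural recursion:
Each of the 5 symbol leaves contributes 0 ε-transitions.
  x|z : 4 ε-transitions
  xx(x|z) : 4 ε-transitions
  (xx(x|z))* : 8 ε-transitions
  (xx(x|z))*y : 8 ε-transitions
  ((xx(x|z))*y)* : 12 ε-transitions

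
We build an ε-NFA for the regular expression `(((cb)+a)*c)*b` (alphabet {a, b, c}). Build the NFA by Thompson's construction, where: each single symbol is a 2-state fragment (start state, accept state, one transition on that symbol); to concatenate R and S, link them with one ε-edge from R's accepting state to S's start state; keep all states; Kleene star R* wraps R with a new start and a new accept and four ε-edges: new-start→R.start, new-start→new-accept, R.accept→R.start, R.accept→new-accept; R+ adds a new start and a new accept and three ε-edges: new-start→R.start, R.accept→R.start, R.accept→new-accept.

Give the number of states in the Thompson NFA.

16

Per subexpression:
Each of the 5 symbol leaves contributes a 2-state fragment.
  cb = 4 states
  (cb)+ = 6 states
  (cb)+a = 8 states
  ((cb)+a)* = 10 states
  ((cb)+a)*c = 12 states
  (((cb)+a)*c)* = 14 states
  (((cb)+a)*c)*b = 16 states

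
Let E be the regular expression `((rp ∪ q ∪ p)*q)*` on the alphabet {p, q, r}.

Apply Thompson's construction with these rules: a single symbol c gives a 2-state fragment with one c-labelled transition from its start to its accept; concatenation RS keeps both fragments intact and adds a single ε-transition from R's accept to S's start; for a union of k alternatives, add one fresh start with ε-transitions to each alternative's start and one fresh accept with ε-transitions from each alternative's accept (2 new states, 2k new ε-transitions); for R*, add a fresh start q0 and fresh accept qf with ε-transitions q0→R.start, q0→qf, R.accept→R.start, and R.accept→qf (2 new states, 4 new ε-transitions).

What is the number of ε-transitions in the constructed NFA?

16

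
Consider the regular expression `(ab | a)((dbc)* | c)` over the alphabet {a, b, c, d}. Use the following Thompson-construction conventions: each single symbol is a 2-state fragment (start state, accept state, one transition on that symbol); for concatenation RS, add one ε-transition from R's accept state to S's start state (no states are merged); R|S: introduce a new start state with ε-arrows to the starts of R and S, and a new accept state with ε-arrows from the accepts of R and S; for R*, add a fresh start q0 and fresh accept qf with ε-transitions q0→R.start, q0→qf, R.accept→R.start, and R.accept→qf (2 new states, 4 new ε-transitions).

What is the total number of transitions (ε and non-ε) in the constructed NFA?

Bottom-up over the parse tree:
Each of the 7 symbol leaves contributes 1 transition (1 symbol, 0 ε).
  ab : 3 transitions (2 symbol, 1 ε)
  ab | a : 8 transitions (3 symbol, 5 ε)
  dbc : 5 transitions (3 symbol, 2 ε)
  (dbc)* : 9 transitions (3 symbol, 6 ε)
  (dbc)* | c : 14 transitions (4 symbol, 10 ε)
  (ab | a)((dbc)* | c) : 23 transitions (7 symbol, 16 ε)

23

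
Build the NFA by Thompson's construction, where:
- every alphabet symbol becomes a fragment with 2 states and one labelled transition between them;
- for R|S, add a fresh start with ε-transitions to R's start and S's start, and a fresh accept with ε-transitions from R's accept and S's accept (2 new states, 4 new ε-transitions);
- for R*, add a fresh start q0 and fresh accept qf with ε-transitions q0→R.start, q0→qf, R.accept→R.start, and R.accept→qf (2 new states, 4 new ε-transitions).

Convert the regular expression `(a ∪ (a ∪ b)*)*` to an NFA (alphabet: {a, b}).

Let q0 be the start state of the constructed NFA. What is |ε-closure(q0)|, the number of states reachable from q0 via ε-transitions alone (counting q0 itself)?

10

Compute the ε-closure size of each fragment's start state recursively; a symbol fragment's start has no outgoing ε-edge, so its closure is just itself (size 1).
  a ∪ b — new start ε-reaches every alternative's start; none of them accept ε, so the new accept is not reached: C = 1 + 1 + 1 = 3
  (a ∪ b)* — C = 1 (new start) + 3 (body) + 1 (new accept) = 5
  a ∪ (a ∪ b)* — C = 1 (new start) + (1 + 5) + 1 (new accept, since some branch ε-reaches its own accept) = 8
  (a ∪ (a ∪ b)*)* — C = 1 (new start) + 8 (body) + 1 (new accept) = 10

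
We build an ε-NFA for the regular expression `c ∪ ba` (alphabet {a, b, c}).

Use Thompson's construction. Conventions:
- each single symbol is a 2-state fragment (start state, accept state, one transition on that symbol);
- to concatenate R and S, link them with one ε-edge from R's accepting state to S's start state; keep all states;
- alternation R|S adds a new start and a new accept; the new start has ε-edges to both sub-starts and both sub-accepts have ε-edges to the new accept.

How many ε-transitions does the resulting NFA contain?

Per subexpression:
Each of the 3 symbol leaves contributes 0 ε-transitions.
  ba — 1 ε-transition
  c ∪ ba — 5 ε-transitions

5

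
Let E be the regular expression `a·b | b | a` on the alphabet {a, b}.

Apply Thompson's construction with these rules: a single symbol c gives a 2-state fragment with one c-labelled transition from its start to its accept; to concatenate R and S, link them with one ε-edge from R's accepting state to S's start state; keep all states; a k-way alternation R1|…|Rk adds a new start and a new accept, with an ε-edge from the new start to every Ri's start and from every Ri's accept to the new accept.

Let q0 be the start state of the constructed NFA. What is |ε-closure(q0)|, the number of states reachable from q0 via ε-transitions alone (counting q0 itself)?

Let C(F) = |ε-closure(F.start)| within fragment F, and note whether F accepts ε. Symbol fragments have C = 1 and do not accept ε. Then:
  a·b → same as the first factor's closure: |ε-closure| = 1
  a·b | b | a → |ε-closure| = 1 + 1 + 1 + 1 = 4 (the new accept is not ε-reachable since no branch accepts ε)

4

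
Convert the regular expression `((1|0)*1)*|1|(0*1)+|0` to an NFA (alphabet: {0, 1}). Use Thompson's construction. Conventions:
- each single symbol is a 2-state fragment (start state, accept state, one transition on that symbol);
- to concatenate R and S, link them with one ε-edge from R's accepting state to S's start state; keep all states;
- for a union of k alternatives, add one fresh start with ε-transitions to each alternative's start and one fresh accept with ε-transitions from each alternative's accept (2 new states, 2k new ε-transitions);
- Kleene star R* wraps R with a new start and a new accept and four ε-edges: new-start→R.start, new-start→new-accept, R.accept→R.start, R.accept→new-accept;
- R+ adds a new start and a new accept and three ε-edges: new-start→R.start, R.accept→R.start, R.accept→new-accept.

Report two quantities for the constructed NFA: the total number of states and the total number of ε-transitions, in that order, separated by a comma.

26, 29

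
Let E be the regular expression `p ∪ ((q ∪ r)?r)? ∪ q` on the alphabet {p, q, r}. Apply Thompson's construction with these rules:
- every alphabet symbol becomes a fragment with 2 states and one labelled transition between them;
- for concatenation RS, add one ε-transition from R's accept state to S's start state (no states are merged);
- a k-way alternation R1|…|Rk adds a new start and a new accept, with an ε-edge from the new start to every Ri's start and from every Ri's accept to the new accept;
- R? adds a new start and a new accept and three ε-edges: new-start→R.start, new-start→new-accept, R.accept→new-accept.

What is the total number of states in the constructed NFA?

18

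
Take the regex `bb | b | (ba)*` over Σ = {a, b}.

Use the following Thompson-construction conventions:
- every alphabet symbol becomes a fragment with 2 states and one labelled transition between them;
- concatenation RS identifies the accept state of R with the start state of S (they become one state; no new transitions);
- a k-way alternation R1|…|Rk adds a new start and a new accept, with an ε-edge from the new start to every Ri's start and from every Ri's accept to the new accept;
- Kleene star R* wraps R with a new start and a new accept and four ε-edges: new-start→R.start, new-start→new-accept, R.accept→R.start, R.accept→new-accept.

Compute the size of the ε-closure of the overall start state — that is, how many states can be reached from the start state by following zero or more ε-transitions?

7

Let C(F) = |ε-closure(F.start)| within fragment F, and note whether F accepts ε. Symbol fragments have C = 1 and do not accept ε. Then:
  bb — same as the first factor's closure: C = 1
  ba — C equals the left operand's closure size = 1 (its accept is not ε-reachable, so the closure stops there)
  (ba)* — the star's fresh start ε-reaches both the body's start and the fresh accept: C = 2 + 1 = 3
  bb | b | (ba)* — new start ε-reaches every alternative's start; at least one alternative accepts ε, so the union's new accept is reached too: C = 1 + 1 + 1 + 3 + 1 = 7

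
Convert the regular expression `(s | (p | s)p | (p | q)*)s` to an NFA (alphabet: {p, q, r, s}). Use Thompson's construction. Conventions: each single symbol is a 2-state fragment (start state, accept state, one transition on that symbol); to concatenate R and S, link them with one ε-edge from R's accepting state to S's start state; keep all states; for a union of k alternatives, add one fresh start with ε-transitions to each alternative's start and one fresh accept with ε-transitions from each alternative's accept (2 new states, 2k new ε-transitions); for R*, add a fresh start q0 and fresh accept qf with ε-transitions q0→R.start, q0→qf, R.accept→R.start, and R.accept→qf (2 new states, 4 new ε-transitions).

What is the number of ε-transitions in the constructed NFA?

Building bottom-up:
Each of the 7 symbol leaves contributes 0 ε-transitions.
  p | s : 4 ε-transitions
  (p | s)p : 5 ε-transitions
  p | q : 4 ε-transitions
  (p | q)* : 8 ε-transitions
  s | (p | s)p | (p | q)* : 19 ε-transitions
  (s | (p | s)p | (p | q)*)s : 20 ε-transitions

20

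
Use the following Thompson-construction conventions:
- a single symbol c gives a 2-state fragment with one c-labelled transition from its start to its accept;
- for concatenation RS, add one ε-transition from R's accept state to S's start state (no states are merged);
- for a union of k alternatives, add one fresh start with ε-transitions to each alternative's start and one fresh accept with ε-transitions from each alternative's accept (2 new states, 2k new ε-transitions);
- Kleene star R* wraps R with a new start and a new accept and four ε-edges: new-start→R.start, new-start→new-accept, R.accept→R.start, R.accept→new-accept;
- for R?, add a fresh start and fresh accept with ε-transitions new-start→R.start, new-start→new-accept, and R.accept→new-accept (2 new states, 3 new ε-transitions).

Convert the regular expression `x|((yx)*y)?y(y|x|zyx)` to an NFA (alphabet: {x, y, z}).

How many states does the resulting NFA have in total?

28

Building bottom-up:
Each of the 10 symbol leaves contributes a 2-state fragment.
  yx = 4 states
  (yx)* = 6 states
  (yx)*y = 8 states
  ((yx)*y)? = 10 states
  zyx = 6 states
  y|x|zyx = 12 states
  ((yx)*y)?y(y|x|zyx) = 24 states
  x|((yx)*y)?y(y|x|zyx) = 28 states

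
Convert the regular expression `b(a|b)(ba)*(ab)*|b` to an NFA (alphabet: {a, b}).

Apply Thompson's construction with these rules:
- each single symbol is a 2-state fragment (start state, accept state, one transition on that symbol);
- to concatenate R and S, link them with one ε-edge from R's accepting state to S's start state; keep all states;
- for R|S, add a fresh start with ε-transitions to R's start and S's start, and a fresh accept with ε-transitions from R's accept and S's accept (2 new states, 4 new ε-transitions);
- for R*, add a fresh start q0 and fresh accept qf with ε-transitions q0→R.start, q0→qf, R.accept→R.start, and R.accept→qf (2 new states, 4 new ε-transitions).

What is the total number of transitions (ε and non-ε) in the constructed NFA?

Recursing over subexpressions:
Each of the 8 symbol leaves contributes 1 transition (1 symbol, 0 ε).
  a|b = 6 transitions (2 symbol, 4 ε)
  ba = 3 transitions (2 symbol, 1 ε)
  (ba)* = 7 transitions (2 symbol, 5 ε)
  ab = 3 transitions (2 symbol, 1 ε)
  (ab)* = 7 transitions (2 symbol, 5 ε)
  b(a|b)(ba)*(ab)* = 24 transitions (7 symbol, 17 ε)
  b(a|b)(ba)*(ab)*|b = 29 transitions (8 symbol, 21 ε)

29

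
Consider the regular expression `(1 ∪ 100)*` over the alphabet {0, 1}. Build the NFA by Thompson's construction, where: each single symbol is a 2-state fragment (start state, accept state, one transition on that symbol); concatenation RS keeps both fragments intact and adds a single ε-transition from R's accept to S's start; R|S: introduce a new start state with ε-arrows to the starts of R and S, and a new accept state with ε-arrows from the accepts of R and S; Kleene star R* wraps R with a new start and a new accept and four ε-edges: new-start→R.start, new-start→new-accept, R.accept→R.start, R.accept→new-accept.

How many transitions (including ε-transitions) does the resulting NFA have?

Bottom-up over the parse tree:
Each of the 4 symbol leaves contributes 1 transition (1 symbol, 0 ε).
  100 = 5 transitions (3 symbol, 2 ε)
  1 ∪ 100 = 10 transitions (4 symbol, 6 ε)
  (1 ∪ 100)* = 14 transitions (4 symbol, 10 ε)

14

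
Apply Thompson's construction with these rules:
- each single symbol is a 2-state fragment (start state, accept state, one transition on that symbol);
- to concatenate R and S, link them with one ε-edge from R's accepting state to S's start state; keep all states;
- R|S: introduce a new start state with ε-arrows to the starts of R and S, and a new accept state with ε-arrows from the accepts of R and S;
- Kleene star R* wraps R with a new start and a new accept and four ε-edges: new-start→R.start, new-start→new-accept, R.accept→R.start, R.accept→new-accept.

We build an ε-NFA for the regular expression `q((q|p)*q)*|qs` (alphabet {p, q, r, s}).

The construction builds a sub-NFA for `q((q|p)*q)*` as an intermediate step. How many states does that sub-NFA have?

14

Fragment for `q((q|p)*q)*`:
Each of the 4 symbol leaves contributes a 2-state fragment.
  q|p → 6 states
  (q|p)* → 8 states
  (q|p)*q → 10 states
  ((q|p)*q)* → 12 states
  q((q|p)*q)* → 14 states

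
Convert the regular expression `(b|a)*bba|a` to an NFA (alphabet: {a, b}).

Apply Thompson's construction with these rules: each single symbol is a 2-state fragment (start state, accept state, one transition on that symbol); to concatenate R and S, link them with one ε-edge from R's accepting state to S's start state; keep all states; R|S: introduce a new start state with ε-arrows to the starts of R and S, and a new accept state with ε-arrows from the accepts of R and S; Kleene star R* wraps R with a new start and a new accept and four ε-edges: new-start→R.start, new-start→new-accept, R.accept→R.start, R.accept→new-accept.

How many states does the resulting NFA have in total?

Recursing over subexpressions:
Each of the 6 symbol leaves contributes a 2-state fragment.
  b|a = 6 states
  (b|a)* = 8 states
  (b|a)*bba = 14 states
  (b|a)*bba|a = 18 states

18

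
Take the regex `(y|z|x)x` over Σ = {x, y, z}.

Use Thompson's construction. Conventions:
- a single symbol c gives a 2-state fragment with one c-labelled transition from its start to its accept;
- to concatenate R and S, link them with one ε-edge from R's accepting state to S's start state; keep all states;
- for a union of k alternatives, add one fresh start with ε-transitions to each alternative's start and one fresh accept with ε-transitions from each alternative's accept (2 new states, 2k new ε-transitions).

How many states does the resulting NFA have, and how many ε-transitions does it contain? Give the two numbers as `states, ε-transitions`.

10, 7

Bottom-up over the parse tree:
Each of the 4 symbol leaves contributes 2 states and 0 ε-transitions.
  y|z|x — 8 states, 6 ε-transitions
  (y|z|x)x — 10 states, 7 ε-transitions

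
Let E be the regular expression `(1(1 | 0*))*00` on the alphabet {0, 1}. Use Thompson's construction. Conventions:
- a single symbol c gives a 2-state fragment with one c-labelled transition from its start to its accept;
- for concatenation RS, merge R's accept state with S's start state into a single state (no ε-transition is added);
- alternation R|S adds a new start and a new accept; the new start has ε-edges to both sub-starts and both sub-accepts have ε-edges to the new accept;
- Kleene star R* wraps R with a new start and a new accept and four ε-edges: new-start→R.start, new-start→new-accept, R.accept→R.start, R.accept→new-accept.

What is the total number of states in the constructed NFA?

13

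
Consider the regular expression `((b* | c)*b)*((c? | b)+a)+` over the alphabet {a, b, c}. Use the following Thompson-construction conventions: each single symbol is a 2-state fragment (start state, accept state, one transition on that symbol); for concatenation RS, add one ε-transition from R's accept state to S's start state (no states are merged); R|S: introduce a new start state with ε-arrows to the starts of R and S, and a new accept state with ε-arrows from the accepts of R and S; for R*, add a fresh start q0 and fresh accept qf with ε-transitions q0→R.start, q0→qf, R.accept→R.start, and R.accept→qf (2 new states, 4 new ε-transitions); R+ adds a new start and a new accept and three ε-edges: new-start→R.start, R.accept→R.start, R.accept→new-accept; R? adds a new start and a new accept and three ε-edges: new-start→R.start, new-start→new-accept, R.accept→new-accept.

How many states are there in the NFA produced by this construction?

By structural recursion:
Each of the 6 symbol leaves contributes a 2-state fragment.
  b* — 4 states
  b* | c — 8 states
  (b* | c)* — 10 states
  (b* | c)*b — 12 states
  ((b* | c)*b)* — 14 states
  c? — 4 states
  c? | b — 8 states
  (c? | b)+ — 10 states
  (c? | b)+a — 12 states
  ((c? | b)+a)+ — 14 states
  ((b* | c)*b)*((c? | b)+a)+ — 28 states

28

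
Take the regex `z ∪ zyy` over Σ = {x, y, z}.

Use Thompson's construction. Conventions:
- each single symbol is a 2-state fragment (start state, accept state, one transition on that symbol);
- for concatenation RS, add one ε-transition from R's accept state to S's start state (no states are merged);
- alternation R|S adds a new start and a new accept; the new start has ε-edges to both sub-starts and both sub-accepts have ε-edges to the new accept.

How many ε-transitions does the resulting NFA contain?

Bottom-up over the parse tree:
Each of the 4 symbol leaves contributes 0 ε-transitions.
  zyy = 2 ε-transitions
  z ∪ zyy = 6 ε-transitions

6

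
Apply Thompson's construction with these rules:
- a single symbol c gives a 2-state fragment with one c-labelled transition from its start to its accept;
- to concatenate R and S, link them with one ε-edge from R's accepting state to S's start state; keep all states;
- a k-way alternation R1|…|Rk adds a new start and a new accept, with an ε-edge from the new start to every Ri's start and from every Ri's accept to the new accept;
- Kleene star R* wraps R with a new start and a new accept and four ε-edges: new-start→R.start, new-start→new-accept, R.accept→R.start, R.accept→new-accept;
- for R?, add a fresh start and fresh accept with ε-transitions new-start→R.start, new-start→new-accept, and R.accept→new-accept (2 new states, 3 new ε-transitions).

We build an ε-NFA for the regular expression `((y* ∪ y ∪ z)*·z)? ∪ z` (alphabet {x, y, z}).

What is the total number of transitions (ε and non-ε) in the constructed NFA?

Recursing over subexpressions:
Each of the 5 symbol leaves contributes 1 transition (1 symbol, 0 ε).
  y* — 5 transitions (1 symbol, 4 ε)
  y* ∪ y ∪ z — 13 transitions (3 symbol, 10 ε)
  (y* ∪ y ∪ z)* — 17 transitions (3 symbol, 14 ε)
  (y* ∪ y ∪ z)*·z — 19 transitions (4 symbol, 15 ε)
  ((y* ∪ y ∪ z)*·z)? — 22 transitions (4 symbol, 18 ε)
  ((y* ∪ y ∪ z)*·z)? ∪ z — 27 transitions (5 symbol, 22 ε)

27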